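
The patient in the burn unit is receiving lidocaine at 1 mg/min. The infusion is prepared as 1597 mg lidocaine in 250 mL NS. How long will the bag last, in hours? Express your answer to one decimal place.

1 mg/min × 60 min/hr = 60 mg/hr
Concentration = 1597 mg ÷ 250 mL = 6.388 mg/mL
Rate = 60 mg/hr ÷ 6.388 mg/mL = 9.392611 mL/hr
Duration = 250 mL ÷ 9.392611 mL/hr = 26.61667 hr

26.6 hours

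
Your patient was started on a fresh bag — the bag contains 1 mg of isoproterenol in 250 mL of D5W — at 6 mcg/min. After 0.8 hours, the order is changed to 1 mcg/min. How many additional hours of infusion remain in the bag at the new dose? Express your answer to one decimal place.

11.9 hours

Initial rate:
6 mcg/min × 60 min/hr = 360 mcg/hr
Concentration = 1 mg ÷ 250 mL = 0.004 mg/mL = 4 mcg/mL
Rate = 360 mcg/hr ÷ 4 mcg/mL = 90 mL/hr
Volume infused so far = 90 mL/hr × 0.8 hr = 72 mL
Volume remaining = 250 − 72 = 178 mL
New rate:
1 mcg/min × 60 min/hr = 60 mcg/hr
Rate = 60 mcg/hr ÷ 4 mcg/mL = 15 mL/hr
Time remaining = 178 mL ÷ 15 mL/hr = 11.86667 hr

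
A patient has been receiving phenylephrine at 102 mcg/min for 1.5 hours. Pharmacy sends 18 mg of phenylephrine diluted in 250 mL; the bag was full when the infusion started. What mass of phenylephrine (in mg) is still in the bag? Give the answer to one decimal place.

8.8 mg

102 mcg/min × 60 min/hr = 6120 mcg/hr
Concentration = 18 mg ÷ 250 mL = 0.072 mg/mL = 72 mcg/mL
Rate = 6120 mcg/hr ÷ 72 mcg/mL = 85 mL/hr
Volume infused = 85 mL/hr × 1.5 hr = 127.5 mL
Volume remaining = 250 − 127.5 = 122.5 mL
Drug remaining = 122.5 mL × 72 mcg/mL = 8820 mcg = 8.82 mg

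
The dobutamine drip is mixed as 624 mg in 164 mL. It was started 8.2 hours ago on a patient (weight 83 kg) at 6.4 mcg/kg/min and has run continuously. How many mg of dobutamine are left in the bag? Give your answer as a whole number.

Dose = 6.4 mcg/kg/min × 83 kg = 531.2 mcg/min
531.2 mcg/min × 60 min/hr = 31872 mcg/hr
Concentration = 624 mg ÷ 164 mL = 3.804878 mg/mL = 3804.878 mcg/mL
Rate = 31872 mcg/hr ÷ 3804.878 mcg/mL = 8.376615 mL/hr
Volume infused = 8.376615 mL/hr × 8.2 hr = 68.68825 mL
Volume remaining = 164 − 68.68825 = 95.31175 mL
Drug remaining = 95.31175 mL × 3804.878 mcg/mL = 362649.6 mcg = 362.6496 mg

363 mg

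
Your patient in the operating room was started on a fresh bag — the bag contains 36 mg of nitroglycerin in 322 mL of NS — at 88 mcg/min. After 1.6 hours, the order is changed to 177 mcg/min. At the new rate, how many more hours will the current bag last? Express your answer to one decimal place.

2.6 hours

Initial rate:
88 mcg/min × 60 min/hr = 5280 mcg/hr
Concentration = 36 mg ÷ 322 mL = 0.1118012 mg/mL = 111.8012 mcg/mL
Rate = 5280 mcg/hr ÷ 111.8012 mcg/mL = 47.22667 mL/hr
Volume infused so far = 47.22667 mL/hr × 1.6 hr = 75.56267 mL
Volume remaining = 322 − 75.56267 = 246.4373 mL
New rate:
177 mcg/min × 60 min/hr = 10620 mcg/hr
Rate = 10620 mcg/hr ÷ 111.8012 mcg/mL = 94.99 mL/hr
Time remaining = 246.4373 mL ÷ 94.99 mL/hr = 2.59435 hr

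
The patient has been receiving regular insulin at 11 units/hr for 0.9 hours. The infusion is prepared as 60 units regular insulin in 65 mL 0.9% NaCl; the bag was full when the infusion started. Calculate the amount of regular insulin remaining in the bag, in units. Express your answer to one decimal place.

Concentration = 60 units ÷ 65 mL = 0.9230769 units/mL
Rate = 11 units/hr ÷ 0.9230769 units/mL = 11.91667 mL/hr
Volume infused = 11.91667 mL/hr × 0.9 hr = 10.725 mL
Volume remaining = 65 − 10.725 = 54.275 mL
Drug remaining = 54.275 mL × 0.9230769 units/mL = 50.1 units

50.1 units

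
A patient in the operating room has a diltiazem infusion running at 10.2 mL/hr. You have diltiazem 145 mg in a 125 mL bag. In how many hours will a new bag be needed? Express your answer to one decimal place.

Duration = 125 mL ÷ 10.2 mL/hr = 12.2549 hr

12.3 hours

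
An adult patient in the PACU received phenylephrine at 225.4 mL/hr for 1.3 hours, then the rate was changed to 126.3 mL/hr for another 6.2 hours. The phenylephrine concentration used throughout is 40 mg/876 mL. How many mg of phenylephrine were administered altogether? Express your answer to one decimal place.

49.1 mg

Concentration = 40 mg ÷ 876 mL = 0.0456621 mg/mL
Stage 1: 225.4 mL/hr × 1.3 hr = 293.02 mL → 293.02 mL × 0.0456621 mg/mL = 13.37991 mg
Stage 2: 126.3 mL/hr × 6.2 hr = 783.06 mL → 783.06 mL × 0.0456621 mg/mL = 35.75616 mg
Total = 13.37991 + 35.75616 = 49.13607 mg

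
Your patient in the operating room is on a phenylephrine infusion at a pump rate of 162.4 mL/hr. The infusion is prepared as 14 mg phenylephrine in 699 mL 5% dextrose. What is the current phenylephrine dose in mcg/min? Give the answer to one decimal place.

54.2 mcg/min

Concentration = 14 mg ÷ 699 mL = 0.02002861 mg/mL = 20.02861 mcg/mL
Drug rate = 162.4 mL/hr × 20.02861 mcg/mL = 3252.647 mcg/hr
3252.647 mcg/hr ÷ 60 min/hr = 54.21078 mcg/min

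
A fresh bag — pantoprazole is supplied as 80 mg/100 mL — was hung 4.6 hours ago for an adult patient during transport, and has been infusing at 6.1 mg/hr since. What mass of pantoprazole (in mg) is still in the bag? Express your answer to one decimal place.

Concentration = 80 mg ÷ 100 mL = 0.8 mg/mL
Rate = 6.1 mg/hr ÷ 0.8 mg/mL = 7.625 mL/hr
Volume infused = 7.625 mL/hr × 4.6 hr = 35.075 mL
Volume remaining = 100 − 35.075 = 64.925 mL
Drug remaining = 64.925 mL × 0.8 mg/mL = 51.94 mg

51.9 mg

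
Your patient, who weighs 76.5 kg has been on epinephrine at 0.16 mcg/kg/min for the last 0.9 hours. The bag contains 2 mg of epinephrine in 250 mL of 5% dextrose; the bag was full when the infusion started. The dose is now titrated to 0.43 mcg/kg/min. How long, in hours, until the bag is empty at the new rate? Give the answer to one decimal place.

0.7 hours

Initial rate:
Dose = 0.16 mcg/kg/min × 76.5 kg = 12.24 mcg/min
12.24 mcg/min × 60 min/hr = 734.4 mcg/hr
Concentration = 2 mg ÷ 250 mL = 0.008 mg/mL = 8 mcg/mL
Rate = 734.4 mcg/hr ÷ 8 mcg/mL = 91.8 mL/hr
Volume infused so far = 91.8 mL/hr × 0.9 hr = 82.62 mL
Volume remaining = 250 − 82.62 = 167.38 mL
New rate:
Dose = 0.43 mcg/kg/min × 76.5 kg = 32.895 mcg/min
32.895 mcg/min × 60 min/hr = 1973.7 mcg/hr
Rate = 1973.7 mcg/hr ÷ 8 mcg/mL = 246.7125 mL/hr
Time remaining = 167.38 mL ÷ 246.7125 mL/hr = 0.6784415 hr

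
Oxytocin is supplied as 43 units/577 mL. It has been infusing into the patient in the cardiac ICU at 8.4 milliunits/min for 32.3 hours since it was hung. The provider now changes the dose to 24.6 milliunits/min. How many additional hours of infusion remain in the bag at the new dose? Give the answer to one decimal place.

18.1 hours

Initial rate:
8.4 milliunits/min × 60 min/hr = 504 milliunits/hr
Concentration = 43 units ÷ 577 mL = 0.0745234 units/mL = 74.5234 milliunits/mL
Rate = 504 milliunits/hr ÷ 74.5234 milliunits/mL = 6.762977 mL/hr
Volume infused so far = 6.762977 mL/hr × 32.3 hr = 218.4441 mL
Volume remaining = 577 − 218.4441 = 358.5559 mL
New rate:
24.6 milliunits/min × 60 min/hr = 1476 milliunits/hr
Rate = 1476 milliunits/hr ÷ 74.5234 milliunits/mL = 19.80586 mL/hr
Time remaining = 358.5559 mL ÷ 19.80586 mL/hr = 18.10352 hr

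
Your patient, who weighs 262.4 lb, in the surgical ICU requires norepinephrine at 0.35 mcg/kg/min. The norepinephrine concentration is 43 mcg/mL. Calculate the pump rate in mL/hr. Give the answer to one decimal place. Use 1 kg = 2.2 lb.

Weight = 262.4 lb ÷ 2.2 lb/kg = 119.2727 kg
Dose = 0.35 mcg/kg/min × 119.2727 kg = 41.74545 mcg/min
41.74545 mcg/min × 60 min/hr = 2504.727 mcg/hr
Rate = 2504.727 mcg/hr ÷ 43 mcg/mL = 58.24947 mL/hr

58.2 mL/hr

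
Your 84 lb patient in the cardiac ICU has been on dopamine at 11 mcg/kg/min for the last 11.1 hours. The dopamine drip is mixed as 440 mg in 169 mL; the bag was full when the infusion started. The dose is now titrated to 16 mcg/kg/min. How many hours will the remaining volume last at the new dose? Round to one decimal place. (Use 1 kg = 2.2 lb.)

Initial rate:
Weight = 84 lb ÷ 2.2 lb/kg = 38.18182 kg
Dose = 11 mcg/kg/min × 38.18182 kg = 420 mcg/min
420 mcg/min × 60 min/hr = 25200 mcg/hr
Concentration = 440 mg ÷ 169 mL = 2.60355 mg/mL = 2603.55 mcg/mL
Rate = 25200 mcg/hr ÷ 2603.55 mcg/mL = 9.679091 mL/hr
Volume infused so far = 9.679091 mL/hr × 11.1 hr = 107.4379 mL
Volume remaining = 169 − 107.4379 = 61.56209 mL
New rate:
Dose = 16 mcg/kg/min × 38.18182 kg = 610.9091 mcg/min
610.9091 mcg/min × 60 min/hr = 36654.55 mcg/hr
Rate = 36654.55 mcg/hr ÷ 2603.55 mcg/mL = 14.07868 mL/hr
Time remaining = 61.56209 mL ÷ 14.07868 mL/hr = 4.372718 hr

4.4 hours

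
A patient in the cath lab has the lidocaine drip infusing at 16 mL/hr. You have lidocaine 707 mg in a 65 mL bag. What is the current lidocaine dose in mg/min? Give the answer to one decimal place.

2.9 mg/min

Concentration = 707 mg ÷ 65 mL = 10.87692 mg/mL
Drug rate = 16 mL/hr × 10.87692 mg/mL = 174.0308 mg/hr
174.0308 mg/hr ÷ 60 min/hr = 2.900513 mg/min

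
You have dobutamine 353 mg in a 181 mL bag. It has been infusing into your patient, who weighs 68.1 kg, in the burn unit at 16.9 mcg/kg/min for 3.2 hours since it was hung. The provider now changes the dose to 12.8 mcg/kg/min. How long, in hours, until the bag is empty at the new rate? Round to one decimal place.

2.5 hours

Initial rate:
Dose = 16.9 mcg/kg/min × 68.1 kg = 1150.89 mcg/min
1150.89 mcg/min × 60 min/hr = 69053.4 mcg/hr
Concentration = 353 mg ÷ 181 mL = 1.950276 mg/mL = 1950.276 mcg/mL
Rate = 69053.4 mcg/hr ÷ 1950.276 mcg/mL = 35.40698 mL/hr
Volume infused so far = 35.40698 mL/hr × 3.2 hr = 113.3023 mL
Volume remaining = 181 − 113.3023 = 67.69765 mL
New rate:
Dose = 12.8 mcg/kg/min × 68.1 kg = 871.68 mcg/min
871.68 mcg/min × 60 min/hr = 52300.8 mcg/hr
Rate = 52300.8 mcg/hr ÷ 1950.276 mcg/mL = 26.81712 mL/hr
Time remaining = 67.69765 mL ÷ 26.81712 mL/hr = 2.524419 hr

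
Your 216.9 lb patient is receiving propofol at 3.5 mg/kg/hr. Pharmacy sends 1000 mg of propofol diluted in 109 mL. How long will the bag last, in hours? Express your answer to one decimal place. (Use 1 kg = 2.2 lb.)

2.9 hours

Weight = 216.9 lb ÷ 2.2 lb/kg = 98.59091 kg
Dose = 3.5 mg/kg/hr × 98.59091 kg = 345.0682 mg/hr
Concentration = 1000 mg ÷ 109 mL = 9.174312 mg/mL
Rate = 345.0682 mg/hr ÷ 9.174312 mg/mL = 37.61243 mL/hr
Duration = 109 mL ÷ 37.61243 mL/hr = 2.897978 hr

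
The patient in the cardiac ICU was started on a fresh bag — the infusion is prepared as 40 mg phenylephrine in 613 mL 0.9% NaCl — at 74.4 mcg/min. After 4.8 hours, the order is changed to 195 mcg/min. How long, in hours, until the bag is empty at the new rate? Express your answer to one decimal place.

Initial rate:
74.4 mcg/min × 60 min/hr = 4464 mcg/hr
Concentration = 40 mg ÷ 613 mL = 0.06525285 mg/mL = 65.25285 mcg/mL
Rate = 4464 mcg/hr ÷ 65.25285 mcg/mL = 68.4108 mL/hr
Volume infused so far = 68.4108 mL/hr × 4.8 hr = 328.3718 mL
Volume remaining = 613 − 328.3718 = 284.6282 mL
New rate:
195 mcg/min × 60 min/hr = 11700 mcg/hr
Rate = 11700 mcg/hr ÷ 65.25285 mcg/mL = 179.3025 mL/hr
Time remaining = 284.6282 mL ÷ 179.3025 mL/hr = 1.587419 hr

1.6 hours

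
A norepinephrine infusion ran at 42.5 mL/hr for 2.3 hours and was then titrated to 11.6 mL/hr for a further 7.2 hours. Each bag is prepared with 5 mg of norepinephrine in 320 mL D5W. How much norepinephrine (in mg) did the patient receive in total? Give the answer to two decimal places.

Concentration = 5 mg ÷ 320 mL = 0.015625 mg/mL
Stage 1: 42.5 mL/hr × 2.3 hr = 97.75 mL → 97.75 mL × 0.015625 mg/mL = 1.527344 mg
Stage 2: 11.6 mL/hr × 7.2 hr = 83.52 mL → 83.52 mL × 0.015625 mg/mL = 1.305 mg
Total = 1.527344 + 1.305 = 2.832344 mg

2.83 mg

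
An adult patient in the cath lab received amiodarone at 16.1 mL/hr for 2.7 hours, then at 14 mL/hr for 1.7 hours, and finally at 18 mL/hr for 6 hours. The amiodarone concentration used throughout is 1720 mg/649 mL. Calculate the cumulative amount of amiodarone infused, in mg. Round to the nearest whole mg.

Concentration = 1720 mg ÷ 649 mL = 2.650231 mg/mL
Stage 1: 16.1 mL/hr × 2.7 hr = 43.47 mL → 43.47 mL × 2.650231 mg/mL = 115.2055 mg
Stage 2: 14 mL/hr × 1.7 hr = 23.8 mL → 23.8 mL × 2.650231 mg/mL = 63.0755 mg
Stage 3: 18 mL/hr × 6 hr = 108 mL → 108 mL × 2.650231 mg/mL = 286.225 mg
Total = 115.2055 + 63.0755 + 286.225 = 464.506 mg

465 mg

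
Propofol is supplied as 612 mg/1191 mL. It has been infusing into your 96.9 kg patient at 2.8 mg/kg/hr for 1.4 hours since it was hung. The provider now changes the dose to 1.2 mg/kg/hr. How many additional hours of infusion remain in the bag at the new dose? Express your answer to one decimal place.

Initial rate:
Dose = 2.8 mg/kg/hr × 96.9 kg = 271.32 mg/hr
Concentration = 612 mg ÷ 1191 mL = 0.5138539 mg/mL
Rate = 271.32 mg/hr ÷ 0.5138539 mg/mL = 528.01 mL/hr
Volume infused so far = 528.01 mL/hr × 1.4 hr = 739.214 mL
Volume remaining = 1191 − 739.214 = 451.786 mL
New rate:
Dose = 1.2 mg/kg/hr × 96.9 kg = 116.28 mg/hr
Rate = 116.28 mg/hr ÷ 0.5138539 mg/mL = 226.29 mL/hr
Time remaining = 451.786 mL ÷ 226.29 mL/hr = 1.996491 hr

2.0 hours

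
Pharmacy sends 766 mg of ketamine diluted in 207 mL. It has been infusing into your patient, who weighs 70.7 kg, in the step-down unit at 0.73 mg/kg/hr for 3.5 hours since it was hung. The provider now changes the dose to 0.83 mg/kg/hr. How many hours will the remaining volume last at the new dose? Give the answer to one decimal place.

Initial rate:
Dose = 0.73 mg/kg/hr × 70.7 kg = 51.611 mg/hr
Concentration = 766 mg ÷ 207 mL = 3.700483 mg/mL
Rate = 51.611 mg/hr ÷ 3.700483 mg/mL = 13.9471 mL/hr
Volume infused so far = 13.9471 mL/hr × 3.5 hr = 48.81484 mL
Volume remaining = 207 − 48.81484 = 158.1852 mL
New rate:
Dose = 0.83 mg/kg/hr × 70.7 kg = 58.681 mg/hr
Rate = 58.681 mg/hr ÷ 3.700483 mg/mL = 15.85766 mL/hr
Time remaining = 158.1852 mL ÷ 15.85766 mL/hr = 9.975316 hr

10.0 hours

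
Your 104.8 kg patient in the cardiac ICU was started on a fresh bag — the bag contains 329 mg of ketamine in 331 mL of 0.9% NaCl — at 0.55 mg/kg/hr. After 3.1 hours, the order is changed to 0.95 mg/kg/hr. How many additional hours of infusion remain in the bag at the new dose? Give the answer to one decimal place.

Initial rate:
Dose = 0.55 mg/kg/hr × 104.8 kg = 57.64 mg/hr
Concentration = 329 mg ÷ 331 mL = 0.9939577 mg/mL
Rate = 57.64 mg/hr ÷ 0.9939577 mg/mL = 57.9904 mL/hr
Volume infused so far = 57.9904 mL/hr × 3.1 hr = 179.7702 mL
Volume remaining = 331 − 179.7702 = 151.2298 mL
New rate:
Dose = 0.95 mg/kg/hr × 104.8 kg = 99.56 mg/hr
Rate = 99.56 mg/hr ÷ 0.9939577 mg/mL = 100.1652 mL/hr
Time remaining = 151.2298 mL ÷ 100.1652 mL/hr = 1.509803 hr

1.5 hours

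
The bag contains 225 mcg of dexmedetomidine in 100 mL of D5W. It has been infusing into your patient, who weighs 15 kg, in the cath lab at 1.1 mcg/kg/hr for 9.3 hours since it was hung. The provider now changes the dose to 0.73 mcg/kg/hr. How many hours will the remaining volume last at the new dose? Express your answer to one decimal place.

Initial rate:
Dose = 1.1 mcg/kg/hr × 15 kg = 16.5 mcg/hr
Concentration = 225 mcg ÷ 100 mL = 2.25 mcg/mL
Rate = 16.5 mcg/hr ÷ 2.25 mcg/mL = 7.333333 mL/hr
Volume infused so far = 7.333333 mL/hr × 9.3 hr = 68.2 mL
Volume remaining = 100 − 68.2 = 31.8 mL
New rate:
Dose = 0.73 mcg/kg/hr × 15 kg = 10.95 mcg/hr
Rate = 10.95 mcg/hr ÷ 2.25 mcg/mL = 4.866667 mL/hr
Time remaining = 31.8 mL ÷ 4.866667 mL/hr = 6.534247 hr

6.5 hours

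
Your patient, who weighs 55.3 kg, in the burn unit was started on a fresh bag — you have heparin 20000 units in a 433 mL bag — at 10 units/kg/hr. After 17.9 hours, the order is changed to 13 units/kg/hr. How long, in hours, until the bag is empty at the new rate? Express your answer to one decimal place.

Initial rate:
Dose = 10 units/kg/hr × 55.3 kg = 553 units/hr
Concentration = 20000 units ÷ 433 mL = 46.18938 units/mL
Rate = 553 units/hr ÷ 46.18938 units/mL = 11.97245 mL/hr
Volume infused so far = 11.97245 mL/hr × 17.9 hr = 214.3069 mL
Volume remaining = 433 − 214.3069 = 218.6931 mL
New rate:
Dose = 13 units/kg/hr × 55.3 kg = 718.9 units/hr
Rate = 718.9 units/hr ÷ 46.18938 units/mL = 15.56419 mL/hr
Time remaining = 218.6931 mL ÷ 15.56419 mL/hr = 14.05105 hr

14.1 hours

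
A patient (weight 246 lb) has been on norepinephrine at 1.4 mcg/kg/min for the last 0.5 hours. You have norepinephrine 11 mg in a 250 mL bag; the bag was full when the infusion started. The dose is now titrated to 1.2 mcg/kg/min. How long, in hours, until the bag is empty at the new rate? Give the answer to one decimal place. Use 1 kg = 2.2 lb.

0.8 hours

Initial rate:
Weight = 246 lb ÷ 2.2 lb/kg = 111.8182 kg
Dose = 1.4 mcg/kg/min × 111.8182 kg = 156.5455 mcg/min
156.5455 mcg/min × 60 min/hr = 9392.727 mcg/hr
Concentration = 11 mg ÷ 250 mL = 0.044 mg/mL = 44 mcg/mL
Rate = 9392.727 mcg/hr ÷ 44 mcg/mL = 213.4711 mL/hr
Volume infused so far = 213.4711 mL/hr × 0.5 hr = 106.7355 mL
Volume remaining = 250 − 106.7355 = 143.2645 mL
New rate:
Dose = 1.2 mcg/kg/min × 111.8182 kg = 134.1818 mcg/min
134.1818 mcg/min × 60 min/hr = 8050.909 mcg/hr
Rate = 8050.909 mcg/hr ÷ 44 mcg/mL = 182.9752 mL/hr
Time remaining = 143.2645 mL ÷ 182.9752 mL/hr = 0.782972 hr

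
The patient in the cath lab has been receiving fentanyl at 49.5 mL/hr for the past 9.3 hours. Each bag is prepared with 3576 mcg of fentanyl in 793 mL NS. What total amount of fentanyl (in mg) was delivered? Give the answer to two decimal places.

2.08 mg

Concentration = 3576 mcg ÷ 793 mL = 4.509458 mcg/mL
Drug rate = 49.5 mL/hr × 4.509458 mcg/mL = 223.2182 mcg/hr
Total = 223.2182 mcg/hr × 9.3 hr = 2075.929 mcg = 2.075929 mg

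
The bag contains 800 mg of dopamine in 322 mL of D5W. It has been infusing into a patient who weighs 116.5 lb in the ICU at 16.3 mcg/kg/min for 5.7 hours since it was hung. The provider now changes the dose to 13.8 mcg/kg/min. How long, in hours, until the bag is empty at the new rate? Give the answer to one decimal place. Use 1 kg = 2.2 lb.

11.5 hours

Initial rate:
Weight = 116.5 lb ÷ 2.2 lb/kg = 52.95455 kg
Dose = 16.3 mcg/kg/min × 52.95455 kg = 863.1591 mcg/min
863.1591 mcg/min × 60 min/hr = 51789.55 mcg/hr
Concentration = 800 mg ÷ 322 mL = 2.484472 mg/mL = 2484.472 mcg/mL
Rate = 51789.55 mcg/hr ÷ 2484.472 mcg/mL = 20.84529 mL/hr
Volume infused so far = 20.84529 mL/hr × 5.7 hr = 118.8182 mL
Volume remaining = 322 − 118.8182 = 203.1818 mL
New rate:
Dose = 13.8 mcg/kg/min × 52.95455 kg = 730.7727 mcg/min
730.7727 mcg/min × 60 min/hr = 43846.36 mcg/hr
Rate = 43846.36 mcg/hr ÷ 2484.472 mcg/mL = 17.64816 mL/hr
Time remaining = 203.1818 mL ÷ 17.64816 mL/hr = 11.51292 hr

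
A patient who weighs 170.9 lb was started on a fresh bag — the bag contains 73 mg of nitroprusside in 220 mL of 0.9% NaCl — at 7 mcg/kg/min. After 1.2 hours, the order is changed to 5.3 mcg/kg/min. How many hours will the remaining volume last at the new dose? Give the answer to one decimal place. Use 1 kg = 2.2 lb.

1.4 hours

Initial rate:
Weight = 170.9 lb ÷ 2.2 lb/kg = 77.68182 kg
Dose = 7 mcg/kg/min × 77.68182 kg = 543.7727 mcg/min
543.7727 mcg/min × 60 min/hr = 32626.36 mcg/hr
Concentration = 73 mg ÷ 220 mL = 0.3318182 mg/mL = 331.8182 mcg/mL
Rate = 32626.36 mcg/hr ÷ 331.8182 mcg/mL = 98.32603 mL/hr
Volume infused so far = 98.32603 mL/hr × 1.2 hr = 117.9912 mL
Volume remaining = 220 − 117.9912 = 102.0088 mL
New rate:
Dose = 5.3 mcg/kg/min × 77.68182 kg = 411.7136 mcg/min
411.7136 mcg/min × 60 min/hr = 24702.82 mcg/hr
Rate = 24702.82 mcg/hr ÷ 331.8182 mcg/mL = 74.44685 mL/hr
Time remaining = 102.0088 mL ÷ 74.44685 mL/hr = 1.370223 hr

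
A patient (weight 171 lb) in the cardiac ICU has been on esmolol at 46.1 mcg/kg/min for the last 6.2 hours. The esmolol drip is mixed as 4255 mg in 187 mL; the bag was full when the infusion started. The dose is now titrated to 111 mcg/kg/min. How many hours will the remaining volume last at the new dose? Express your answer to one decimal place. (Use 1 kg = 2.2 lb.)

5.6 hours

Initial rate:
Weight = 171 lb ÷ 2.2 lb/kg = 77.72727 kg
Dose = 46.1 mcg/kg/min × 77.72727 kg = 3583.227 mcg/min
3583.227 mcg/min × 60 min/hr = 214993.6 mcg/hr
Concentration = 4255 mg ÷ 187 mL = 22.75401 mg/mL = 22754.01 mcg/mL
Rate = 214993.6 mcg/hr ÷ 22754.01 mcg/mL = 9.448604 mL/hr
Volume infused so far = 9.448604 mL/hr × 6.2 hr = 58.58134 mL
Volume remaining = 187 − 58.58134 = 128.4187 mL
New rate:
Dose = 111 mcg/kg/min × 77.72727 kg = 8627.727 mcg/min
8627.727 mcg/min × 60 min/hr = 517663.6 mcg/hr
Rate = 517663.6 mcg/hr ÷ 22754.01 mcg/mL = 22.75043 mL/hr
Time remaining = 128.4187 mL ÷ 22.75043 mL/hr = 5.644668 hr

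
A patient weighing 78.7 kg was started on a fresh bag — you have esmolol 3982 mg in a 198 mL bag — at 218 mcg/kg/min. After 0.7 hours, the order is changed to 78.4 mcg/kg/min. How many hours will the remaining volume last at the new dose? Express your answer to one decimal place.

8.8 hours

Initial rate:
Dose = 218 mcg/kg/min × 78.7 kg = 17156.6 mcg/min
17156.6 mcg/min × 60 min/hr = 1029396 mcg/hr
Concentration = 3982 mg ÷ 198 mL = 20.11111 mg/mL = 20111.11 mcg/mL
Rate = 1029396 mcg/hr ÷ 20111.11 mcg/mL = 51.18544 mL/hr
Volume infused so far = 51.18544 mL/hr × 0.7 hr = 35.82981 mL
Volume remaining = 198 − 35.82981 = 162.1702 mL
New rate:
Dose = 78.4 mcg/kg/min × 78.7 kg = 6170.08 mcg/min
6170.08 mcg/min × 60 min/hr = 370204.8 mcg/hr
Rate = 370204.8 mcg/hr ÷ 20111.11 mcg/mL = 18.40797 mL/hr
Time remaining = 162.1702 mL ÷ 18.40797 mL/hr = 8.80978 hr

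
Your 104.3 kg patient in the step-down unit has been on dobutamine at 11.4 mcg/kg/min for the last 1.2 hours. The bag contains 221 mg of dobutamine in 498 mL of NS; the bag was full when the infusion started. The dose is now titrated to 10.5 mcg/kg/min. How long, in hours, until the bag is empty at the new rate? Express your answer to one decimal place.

2.1 hours

Initial rate:
Dose = 11.4 mcg/kg/min × 104.3 kg = 1189.02 mcg/min
1189.02 mcg/min × 60 min/hr = 71341.2 mcg/hr
Concentration = 221 mg ÷ 498 mL = 0.4437751 mg/mL = 443.7751 mcg/mL
Rate = 71341.2 mcg/hr ÷ 443.7751 mcg/mL = 160.7598 mL/hr
Volume infused so far = 160.7598 mL/hr × 1.2 hr = 192.9118 mL
Volume remaining = 498 − 192.9118 = 305.0882 mL
New rate:
Dose = 10.5 mcg/kg/min × 104.3 kg = 1095.15 mcg/min
1095.15 mcg/min × 60 min/hr = 65709 mcg/hr
Rate = 65709 mcg/hr ÷ 443.7751 mcg/mL = 148.0682 mL/hr
Time remaining = 305.0882 mL ÷ 148.0682 mL/hr = 2.060457 hr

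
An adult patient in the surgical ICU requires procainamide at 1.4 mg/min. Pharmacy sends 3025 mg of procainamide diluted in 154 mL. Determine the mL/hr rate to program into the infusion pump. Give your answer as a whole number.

4 mL/hr

1.4 mg/min × 60 min/hr = 84 mg/hr
Concentration = 3025 mg ÷ 154 mL = 19.64286 mg/mL
Rate = 84 mg/hr ÷ 19.64286 mg/mL = 4.276364 mL/hr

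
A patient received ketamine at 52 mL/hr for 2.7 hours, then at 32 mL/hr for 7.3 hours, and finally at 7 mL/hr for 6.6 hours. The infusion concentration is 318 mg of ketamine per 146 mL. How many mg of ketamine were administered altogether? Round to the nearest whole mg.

Concentration = 318 mg ÷ 146 mL = 2.178082 mg/mL
Stage 1: 52 mL/hr × 2.7 hr = 140.4 mL → 140.4 mL × 2.178082 mg/mL = 305.8027 mg
Stage 2: 32 mL/hr × 7.3 hr = 233.6 mL → 233.6 mL × 2.178082 mg/mL = 508.8 mg
Stage 3: 7 mL/hr × 6.6 hr = 46.2 mL → 46.2 mL × 2.178082 mg/mL = 100.6274 mg
Total = 305.8027 + 508.8 + 100.6274 = 915.2301 mg

915 mg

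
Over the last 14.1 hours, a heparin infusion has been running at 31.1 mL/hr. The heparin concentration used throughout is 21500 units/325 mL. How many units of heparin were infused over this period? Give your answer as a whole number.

29009 units

Concentration = 21500 units ÷ 325 mL = 66.15385 units/mL
Drug rate = 31.1 mL/hr × 66.15385 units/mL = 2057.385 units/hr
Total = 2057.385 units/hr × 14.1 hr = 29009.12 units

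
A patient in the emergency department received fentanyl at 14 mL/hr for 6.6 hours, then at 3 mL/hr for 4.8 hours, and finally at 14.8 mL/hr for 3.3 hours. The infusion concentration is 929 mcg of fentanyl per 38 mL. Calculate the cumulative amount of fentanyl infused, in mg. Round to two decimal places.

Concentration = 929 mcg ÷ 38 mL = 24.44737 mcg/mL
Stage 1: 14 mL/hr × 6.6 hr = 92.4 mL → 92.4 mL × 24.44737 mcg/mL = 2258.937 mcg
Stage 2: 3 mL/hr × 4.8 hr = 14.4 mL → 14.4 mL × 24.44737 mcg/mL = 352.0421 mcg
Stage 3: 14.8 mL/hr × 3.3 hr = 48.84 mL → 48.84 mL × 24.44737 mcg/mL = 1194.009 mcg
Total = 2258.937 + 352.0421 + 1194.009 = 3804.988 mcg = 3.804988 mg

3.80 mg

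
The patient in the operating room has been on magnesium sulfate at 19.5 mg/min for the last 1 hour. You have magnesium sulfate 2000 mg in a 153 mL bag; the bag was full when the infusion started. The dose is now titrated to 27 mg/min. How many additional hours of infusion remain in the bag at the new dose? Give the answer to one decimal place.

0.5 hours

Initial rate:
19.5 mg/min × 60 min/hr = 1170 mg/hr
Concentration = 2000 mg ÷ 153 mL = 13.0719 mg/mL
Rate = 1170 mg/hr ÷ 13.0719 mg/mL = 89.505 mL/hr
Volume infused so far = 89.505 mL/hr × 1 hr = 89.505 mL
Volume remaining = 153 − 89.505 = 63.495 mL
New rate:
27 mg/min × 60 min/hr = 1620 mg/hr
Rate = 1620 mg/hr ÷ 13.0719 mg/mL = 123.93 mL/hr
Time remaining = 63.495 mL ÷ 123.93 mL/hr = 0.5123457 hr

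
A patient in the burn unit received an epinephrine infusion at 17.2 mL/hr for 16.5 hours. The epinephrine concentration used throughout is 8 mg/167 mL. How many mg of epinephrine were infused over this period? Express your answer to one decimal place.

Concentration = 8 mg ÷ 167 mL = 0.04790419 mg/mL = 47.90419 mcg/mL
Drug rate = 17.2 mL/hr × 47.90419 mcg/mL = 823.9521 mcg/hr
Total = 823.9521 mcg/hr × 16.5 hr = 13595.21 mcg = 13.59521 mg

13.6 mg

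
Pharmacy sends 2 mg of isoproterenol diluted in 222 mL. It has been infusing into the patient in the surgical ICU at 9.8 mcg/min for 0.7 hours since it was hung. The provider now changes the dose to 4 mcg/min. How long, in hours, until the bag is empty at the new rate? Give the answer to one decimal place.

6.6 hours

Initial rate:
9.8 mcg/min × 60 min/hr = 588 mcg/hr
Concentration = 2 mg ÷ 222 mL = 0.009009009 mg/mL = 9.009009 mcg/mL
Rate = 588 mcg/hr ÷ 9.009009 mcg/mL = 65.268 mL/hr
Volume infused so far = 65.268 mL/hr × 0.7 hr = 45.6876 mL
Volume remaining = 222 − 45.6876 = 176.3124 mL
New rate:
4 mcg/min × 60 min/hr = 240 mcg/hr
Rate = 240 mcg/hr ÷ 9.009009 mcg/mL = 26.64 mL/hr
Time remaining = 176.3124 mL ÷ 26.64 mL/hr = 6.618333 hr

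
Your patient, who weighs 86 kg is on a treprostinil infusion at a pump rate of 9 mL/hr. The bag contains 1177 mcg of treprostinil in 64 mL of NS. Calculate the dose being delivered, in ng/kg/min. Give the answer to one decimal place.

32.1 ng/kg/min

Concentration = 1177 mcg ÷ 64 mL = 18.39062 mcg/mL = 18390.62 ng/mL
Drug rate = 9 mL/hr × 18390.62 ng/mL = 165515.6 ng/hr
165515.6 ng/hr ÷ 60 min/hr = 2758.594 ng/min
2758.594 ng/min ÷ 86 kg = 32.07667 ng/kg/min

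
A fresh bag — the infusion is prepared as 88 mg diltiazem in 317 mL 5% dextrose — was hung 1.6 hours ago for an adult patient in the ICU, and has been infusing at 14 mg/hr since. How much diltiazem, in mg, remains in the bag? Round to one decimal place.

Concentration = 88 mg ÷ 317 mL = 0.2776025 mg/mL
Rate = 14 mg/hr ÷ 0.2776025 mg/mL = 50.43182 mL/hr
Volume infused = 50.43182 mL/hr × 1.6 hr = 80.69091 mL
Volume remaining = 317 − 80.69091 = 236.3091 mL
Drug remaining = 236.3091 mL × 0.2776025 mg/mL = 65.6 mg

65.6 mg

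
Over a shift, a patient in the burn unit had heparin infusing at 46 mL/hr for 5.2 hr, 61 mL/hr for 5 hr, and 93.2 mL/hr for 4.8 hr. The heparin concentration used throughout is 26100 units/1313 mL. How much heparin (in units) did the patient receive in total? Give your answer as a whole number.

19710 units

Concentration = 26100 units ÷ 1313 mL = 19.87814 units/mL
Stage 1: 46 mL/hr × 5.2 hr = 239.2 mL → 239.2 mL × 19.87814 units/mL = 4754.851 units
Stage 2: 61 mL/hr × 5 hr = 305 mL → 305 mL × 19.87814 units/mL = 6062.833 units
Stage 3: 93.2 mL/hr × 4.8 hr = 447.36 mL → 447.36 mL × 19.87814 units/mL = 8892.685 units
Total = 4754.851 + 6062.833 + 8892.685 = 19710.37 units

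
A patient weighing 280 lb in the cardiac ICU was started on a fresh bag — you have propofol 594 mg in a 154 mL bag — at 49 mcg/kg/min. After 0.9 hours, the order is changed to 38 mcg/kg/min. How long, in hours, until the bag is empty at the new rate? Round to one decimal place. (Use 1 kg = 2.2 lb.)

Initial rate:
Weight = 280 lb ÷ 2.2 lb/kg = 127.2727 kg
Dose = 49 mcg/kg/min × 127.2727 kg = 6236.364 mcg/min
6236.364 mcg/min × 60 min/hr = 374181.8 mcg/hr
Concentration = 594 mg ÷ 154 mL = 3.857143 mg/mL = 3857.143 mcg/mL
Rate = 374181.8 mcg/hr ÷ 3857.143 mcg/mL = 97.0101 mL/hr
Volume infused so far = 97.0101 mL/hr × 0.9 hr = 87.30909 mL
Volume remaining = 154 − 87.30909 = 66.69091 mL
New rate:
Dose = 38 mcg/kg/min × 127.2727 kg = 4836.364 mcg/min
4836.364 mcg/min × 60 min/hr = 290181.8 mcg/hr
Rate = 290181.8 mcg/hr ÷ 3857.143 mcg/mL = 75.23232 mL/hr
Time remaining = 66.69091 mL ÷ 75.23232 mL/hr = 0.8864662 hr

0.9 hours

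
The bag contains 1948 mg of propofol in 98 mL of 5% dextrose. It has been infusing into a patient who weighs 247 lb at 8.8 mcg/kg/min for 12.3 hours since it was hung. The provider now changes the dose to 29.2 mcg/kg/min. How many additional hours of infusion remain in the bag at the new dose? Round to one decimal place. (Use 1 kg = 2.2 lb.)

Initial rate:
Weight = 247 lb ÷ 2.2 lb/kg = 112.2727 kg
Dose = 8.8 mcg/kg/min × 112.2727 kg = 988 mcg/min
988 mcg/min × 60 min/hr = 59280 mcg/hr
Concentration = 1948 mg ÷ 98 mL = 19.87755 mg/mL = 19877.55 mcg/mL
Rate = 59280 mcg/hr ÷ 19877.55 mcg/mL = 2.982259 mL/hr
Volume infused so far = 2.982259 mL/hr × 12.3 hr = 36.68178 mL
Volume remaining = 98 − 36.68178 = 61.31822 mL
New rate:
Dose = 29.2 mcg/kg/min × 112.2727 kg = 3278.364 mcg/min
3278.364 mcg/min × 60 min/hr = 196701.8 mcg/hr
Rate = 196701.8 mcg/hr ÷ 19877.55 mcg/mL = 9.895677 mL/hr
Time remaining = 61.31822 mL ÷ 9.895677 mL/hr = 6.196465 hr

6.2 hours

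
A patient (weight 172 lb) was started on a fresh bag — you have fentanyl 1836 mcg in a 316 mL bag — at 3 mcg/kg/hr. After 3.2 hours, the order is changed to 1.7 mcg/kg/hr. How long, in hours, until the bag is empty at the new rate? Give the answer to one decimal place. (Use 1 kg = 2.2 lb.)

8.2 hours

Initial rate:
Weight = 172 lb ÷ 2.2 lb/kg = 78.18182 kg
Dose = 3 mcg/kg/hr × 78.18182 kg = 234.5455 mcg/hr
Concentration = 1836 mcg ÷ 316 mL = 5.810127 mcg/mL
Rate = 234.5455 mcg/hr ÷ 5.810127 mcg/mL = 40.36839 mL/hr
Volume infused so far = 40.36839 mL/hr × 3.2 hr = 129.1788 mL
Volume remaining = 316 − 129.1788 = 186.8212 mL
New rate:
Dose = 1.7 mcg/kg/hr × 78.18182 kg = 132.9091 mcg/hr
Rate = 132.9091 mcg/hr ÷ 5.810127 mcg/mL = 22.87542 mL/hr
Time remaining = 186.8212 mL ÷ 22.87542 mL/hr = 8.166895 hr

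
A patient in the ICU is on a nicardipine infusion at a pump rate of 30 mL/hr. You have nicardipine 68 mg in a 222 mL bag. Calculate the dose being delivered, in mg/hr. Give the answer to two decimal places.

9.19 mg/hr

Concentration = 68 mg ÷ 222 mL = 0.3063063 mg/mL
Drug rate = 30 mL/hr × 0.3063063 mg/mL = 9.189189 mg/hr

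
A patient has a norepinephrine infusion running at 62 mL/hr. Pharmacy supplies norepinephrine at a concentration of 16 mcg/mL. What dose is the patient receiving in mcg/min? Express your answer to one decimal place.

16.5 mcg/min

Drug rate = 62 mL/hr × 16 mcg/mL = 992 mcg/hr
992 mcg/hr ÷ 60 min/hr = 16.53333 mcg/min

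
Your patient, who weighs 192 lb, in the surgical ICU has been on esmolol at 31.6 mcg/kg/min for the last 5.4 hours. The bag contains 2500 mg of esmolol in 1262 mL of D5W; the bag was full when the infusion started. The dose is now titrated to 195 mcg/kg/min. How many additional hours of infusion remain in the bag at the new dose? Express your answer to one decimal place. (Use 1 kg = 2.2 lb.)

1.6 hours

Initial rate:
Weight = 192 lb ÷ 2.2 lb/kg = 87.27273 kg
Dose = 31.6 mcg/kg/min × 87.27273 kg = 2757.818 mcg/min
2757.818 mcg/min × 60 min/hr = 165469.1 mcg/hr
Concentration = 2500 mg ÷ 1262 mL = 1.980983 mg/mL = 1980.983 mcg/mL
Rate = 165469.1 mcg/hr ÷ 1980.983 mcg/mL = 83.5288 mL/hr
Volume infused so far = 83.5288 mL/hr × 5.4 hr = 451.0555 mL
Volume remaining = 1262 − 451.0555 = 810.9445 mL
New rate:
Dose = 195 mcg/kg/min × 87.27273 kg = 17018.18 mcg/min
17018.18 mcg/min × 60 min/hr = 1021091 mcg/hr
Rate = 1021091 mcg/hr ÷ 1980.983 mcg/mL = 515.4467 mL/hr
Time remaining = 810.9445 mL ÷ 515.4467 mL/hr = 1.573285 hr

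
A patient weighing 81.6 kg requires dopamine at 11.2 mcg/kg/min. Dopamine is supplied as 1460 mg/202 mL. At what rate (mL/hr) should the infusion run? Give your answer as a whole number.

Dose = 11.2 mcg/kg/min × 81.6 kg = 913.92 mcg/min
913.92 mcg/min × 60 min/hr = 54835.2 mcg/hr
Concentration = 1460 mg ÷ 202 mL = 7.227723 mg/mL = 7227.723 mcg/mL
Rate = 54835.2 mcg/hr ÷ 7227.723 mcg/mL = 7.586788 mL/hr

8 mL/hr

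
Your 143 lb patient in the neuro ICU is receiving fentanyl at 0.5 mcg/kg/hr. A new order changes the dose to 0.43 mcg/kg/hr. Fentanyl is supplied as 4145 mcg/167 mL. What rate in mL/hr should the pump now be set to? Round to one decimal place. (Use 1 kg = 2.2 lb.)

1.1 mL/hr

Weight = 143 lb ÷ 2.2 lb/kg = 65 kg
Dose = 0.43 mcg/kg/hr × 65 kg = 27.95 mcg/hr
Concentration = 4145 mcg ÷ 167 mL = 24.82036 mcg/mL
Rate = 27.95 mcg/hr ÷ 24.82036 mcg/mL = 1.126092 mL/hr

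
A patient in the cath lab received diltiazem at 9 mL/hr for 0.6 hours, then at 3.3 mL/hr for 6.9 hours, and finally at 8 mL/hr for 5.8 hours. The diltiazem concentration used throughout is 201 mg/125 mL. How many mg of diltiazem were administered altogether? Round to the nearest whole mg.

120 mg

Concentration = 201 mg ÷ 125 mL = 1.608 mg/mL
Stage 1: 9 mL/hr × 0.6 hr = 5.4 mL → 5.4 mL × 1.608 mg/mL = 8.6832 mg
Stage 2: 3.3 mL/hr × 6.9 hr = 22.77 mL → 22.77 mL × 1.608 mg/mL = 36.61416 mg
Stage 3: 8 mL/hr × 5.8 hr = 46.4 mL → 46.4 mL × 1.608 mg/mL = 74.6112 mg
Total = 8.6832 + 36.61416 + 74.6112 = 119.9086 mg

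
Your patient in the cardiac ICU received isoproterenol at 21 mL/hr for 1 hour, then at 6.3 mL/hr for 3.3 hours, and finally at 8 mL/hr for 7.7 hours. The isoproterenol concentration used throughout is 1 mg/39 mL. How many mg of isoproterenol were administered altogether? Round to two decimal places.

2.65 mg

Concentration = 1 mg ÷ 39 mL = 0.02564103 mg/mL
Stage 1: 21 mL/hr × 1 hr = 21 mL → 21 mL × 0.02564103 mg/mL = 0.5384615 mg
Stage 2: 6.3 mL/hr × 3.3 hr = 20.79 mL → 20.79 mL × 0.02564103 mg/mL = 0.5330769 mg
Stage 3: 8 mL/hr × 7.7 hr = 61.6 mL → 61.6 mL × 0.02564103 mg/mL = 1.579487 mg
Total = 0.5384615 + 0.5330769 + 1.579487 = 2.651026 mg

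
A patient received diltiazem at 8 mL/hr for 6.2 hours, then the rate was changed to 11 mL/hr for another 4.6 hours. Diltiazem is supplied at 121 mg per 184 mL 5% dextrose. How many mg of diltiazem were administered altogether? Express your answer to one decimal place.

65.9 mg

Concentration = 121 mg ÷ 184 mL = 0.6576087 mg/mL
Stage 1: 8 mL/hr × 6.2 hr = 49.6 mL → 49.6 mL × 0.6576087 mg/mL = 32.61739 mg
Stage 2: 11 mL/hr × 4.6 hr = 50.6 mL → 50.6 mL × 0.6576087 mg/mL = 33.275 mg
Total = 32.61739 + 33.275 = 65.89239 mg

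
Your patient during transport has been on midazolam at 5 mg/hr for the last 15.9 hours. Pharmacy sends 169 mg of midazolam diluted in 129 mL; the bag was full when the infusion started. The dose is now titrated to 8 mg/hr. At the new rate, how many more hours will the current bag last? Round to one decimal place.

Initial rate:
Concentration = 169 mg ÷ 129 mL = 1.310078 mg/mL
Rate = 5 mg/hr ÷ 1.310078 mg/mL = 3.816568 mL/hr
Volume infused so far = 3.816568 mL/hr × 15.9 hr = 60.68343 mL
Volume remaining = 129 − 60.68343 = 68.31657 mL
New rate:
Rate = 8 mg/hr ÷ 1.310078 mg/mL = 6.106509 mL/hr
Time remaining = 68.31657 mL ÷ 6.106509 mL/hr = 11.1875 hr

11.2 hours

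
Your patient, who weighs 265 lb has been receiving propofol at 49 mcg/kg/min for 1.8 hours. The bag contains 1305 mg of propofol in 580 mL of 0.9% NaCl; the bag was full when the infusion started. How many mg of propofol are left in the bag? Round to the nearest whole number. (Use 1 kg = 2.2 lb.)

668 mg

Weight = 265 lb ÷ 2.2 lb/kg = 120.4545 kg
Dose = 49 mcg/kg/min × 120.4545 kg = 5902.273 mcg/min
5902.273 mcg/min × 60 min/hr = 354136.4 mcg/hr
Concentration = 1305 mg ÷ 580 mL = 2.25 mg/mL = 2250 mcg/mL
Rate = 354136.4 mcg/hr ÷ 2250 mcg/mL = 157.3939 mL/hr
Volume infused = 157.3939 mL/hr × 1.8 hr = 283.3091 mL
Volume remaining = 580 − 283.3091 = 296.6909 mL
Drug remaining = 296.6909 mL × 2250 mcg/mL = 667554.5 mcg = 667.5545 mg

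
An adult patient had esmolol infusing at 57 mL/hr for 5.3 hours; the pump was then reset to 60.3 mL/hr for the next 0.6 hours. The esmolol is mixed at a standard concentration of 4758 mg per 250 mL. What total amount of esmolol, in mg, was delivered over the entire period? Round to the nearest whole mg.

6438 mg

Concentration = 4758 mg ÷ 250 mL = 19.032 mg/mL
Stage 1: 57 mL/hr × 5.3 hr = 302.1 mL → 302.1 mL × 19.032 mg/mL = 5749.567 mg
Stage 2: 60.3 mL/hr × 0.6 hr = 36.18 mL → 36.18 mL × 19.032 mg/mL = 688.5778 mg
Total = 5749.567 + 688.5778 = 6438.145 mg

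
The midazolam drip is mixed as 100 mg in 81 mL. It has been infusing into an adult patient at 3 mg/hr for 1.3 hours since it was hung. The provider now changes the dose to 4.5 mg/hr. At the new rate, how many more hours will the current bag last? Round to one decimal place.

21.4 hours

Initial rate:
Concentration = 100 mg ÷ 81 mL = 1.234568 mg/mL
Rate = 3 mg/hr ÷ 1.234568 mg/mL = 2.43 mL/hr
Volume infused so far = 2.43 mL/hr × 1.3 hr = 3.159 mL
Volume remaining = 81 − 3.159 = 77.841 mL
New rate:
Rate = 4.5 mg/hr ÷ 1.234568 mg/mL = 3.645 mL/hr
Time remaining = 77.841 mL ÷ 3.645 mL/hr = 21.35556 hr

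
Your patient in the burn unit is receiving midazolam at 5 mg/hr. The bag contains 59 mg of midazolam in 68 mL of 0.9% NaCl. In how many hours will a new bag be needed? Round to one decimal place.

11.8 hours

Concentration = 59 mg ÷ 68 mL = 0.8676471 mg/mL
Rate = 5 mg/hr ÷ 0.8676471 mg/mL = 5.762712 mL/hr
Duration = 68 mL ÷ 5.762712 mL/hr = 11.8 hr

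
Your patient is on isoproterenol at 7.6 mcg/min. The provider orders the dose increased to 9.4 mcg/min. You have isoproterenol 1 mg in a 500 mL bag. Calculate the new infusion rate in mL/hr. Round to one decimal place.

9.4 mcg/min × 60 min/hr = 564 mcg/hr
Concentration = 1 mg ÷ 500 mL = 0.002 mg/mL = 2 mcg/mL
Rate = 564 mcg/hr ÷ 2 mcg/mL = 282 mL/hr

282.0 mL/hr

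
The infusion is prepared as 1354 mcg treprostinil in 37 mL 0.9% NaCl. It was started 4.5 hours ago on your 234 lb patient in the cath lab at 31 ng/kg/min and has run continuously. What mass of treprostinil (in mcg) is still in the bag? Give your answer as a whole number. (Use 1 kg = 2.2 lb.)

Weight = 234 lb ÷ 2.2 lb/kg = 106.3636 kg
Dose = 31 ng/kg/min × 106.3636 kg = 3297.273 ng/min
3297.273 ng/min × 60 min/hr = 197836.4 ng/hr
Concentration = 1354 mcg ÷ 37 mL = 36.59459 mcg/mL = 36594.59 ng/mL
Rate = 197836.4 ng/hr ÷ 36594.59 ng/mL = 5.406164 mL/hr
Volume infused = 5.406164 mL/hr × 4.5 hr = 24.32774 mL
Volume remaining = 37 − 24.32774 = 12.67226 mL
Drug remaining = 12.67226 mL × 36594.59 ng/mL = 463736.4 ng = 463.7364 mcg

464 mcg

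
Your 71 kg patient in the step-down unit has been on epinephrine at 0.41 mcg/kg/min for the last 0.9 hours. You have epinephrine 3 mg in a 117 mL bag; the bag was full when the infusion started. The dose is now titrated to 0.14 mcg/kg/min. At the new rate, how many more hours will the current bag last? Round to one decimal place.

Initial rate:
Dose = 0.41 mcg/kg/min × 71 kg = 29.11 mcg/min
29.11 mcg/min × 60 min/hr = 1746.6 mcg/hr
Concentration = 3 mg ÷ 117 mL = 0.02564103 mg/mL = 25.64103 mcg/mL
Rate = 1746.6 mcg/hr ÷ 25.64103 mcg/mL = 68.1174 mL/hr
Volume infused so far = 68.1174 mL/hr × 0.9 hr = 61.30566 mL
Volume remaining = 117 − 61.30566 = 55.69434 mL
New rate:
Dose = 0.14 mcg/kg/min × 71 kg = 9.94 mcg/min
9.94 mcg/min × 60 min/hr = 596.4 mcg/hr
Rate = 596.4 mcg/hr ÷ 25.64103 mcg/mL = 23.2596 mL/hr
Time remaining = 55.69434 mL ÷ 23.2596 mL/hr = 2.394467 hr

2.4 hours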